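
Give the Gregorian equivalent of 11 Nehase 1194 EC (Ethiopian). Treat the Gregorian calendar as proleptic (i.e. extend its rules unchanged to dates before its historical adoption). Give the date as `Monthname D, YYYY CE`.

Both dates share Julian Day Number 2160304; in the Gregorian calendar that is 11 August 1202 CE.

August 11, 1202 CE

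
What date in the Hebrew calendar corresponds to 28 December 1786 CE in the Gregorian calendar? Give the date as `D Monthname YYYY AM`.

Julian Day Number of the source date = 2373745.
Converting JDN 2373745 to the Hebrew calendar gives 7 Tevet 5547 AM.

7 Tevet 5547 AM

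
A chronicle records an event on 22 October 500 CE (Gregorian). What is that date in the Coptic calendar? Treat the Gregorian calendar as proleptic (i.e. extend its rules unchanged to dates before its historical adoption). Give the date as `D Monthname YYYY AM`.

Julian Day Number of the source date = 1903976.
Converting JDN 1903976 to the Coptic calendar gives 23 Paopi 217 AM.

23 Paopi 217 AM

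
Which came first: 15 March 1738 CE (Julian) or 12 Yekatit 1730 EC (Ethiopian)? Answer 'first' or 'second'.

First date → JDN 2355936; second date → JDN 2355899.
JDN 2355899 < JDN 2355936, so the second date is earlier.

second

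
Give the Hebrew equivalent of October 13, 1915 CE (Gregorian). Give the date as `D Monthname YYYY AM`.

Both dates share Julian Day Number 2420784; in the Hebrew calendar that is 5 Cheshvan 5676 AM.

5 Cheshvan 5676 AM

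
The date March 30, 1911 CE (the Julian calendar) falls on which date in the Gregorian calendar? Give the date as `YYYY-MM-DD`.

At this point the Julian calendar is 13 days behind the Gregorian.
30 March 1911 Julian + 13 days → 12 April 1911 Gregorian.

1911-04-12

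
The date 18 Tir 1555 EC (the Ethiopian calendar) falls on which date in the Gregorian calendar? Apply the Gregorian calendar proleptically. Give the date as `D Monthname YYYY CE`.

23 January 1563 CE

Both dates share Julian Day Number 2291956; in the Gregorian calendar that is 23 January 1563 CE.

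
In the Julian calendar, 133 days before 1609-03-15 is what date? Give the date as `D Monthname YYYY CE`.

Counting 133 days back from JDN 2308819 reaches JDN 2308686, which is 2 November 1608 CE.

2 November 1608 CE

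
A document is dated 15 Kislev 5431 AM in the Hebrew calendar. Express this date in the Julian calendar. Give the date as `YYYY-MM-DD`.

Both dates share Julian Day Number 2331347; in the Julian calendar that is 18 November 1670 CE.

1670-11-18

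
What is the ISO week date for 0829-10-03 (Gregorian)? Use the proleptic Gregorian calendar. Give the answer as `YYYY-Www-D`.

The weekday is Wednesday (ISO weekday 3).
That Wednesday belongs to ISO week 40 of ISO year 829.

0829-W40-3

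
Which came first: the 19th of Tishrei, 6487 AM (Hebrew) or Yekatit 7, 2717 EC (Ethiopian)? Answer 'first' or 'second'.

second

First date → JDN 2716991; second date → JDN 2716396.
JDN 2716396 < JDN 2716991, so the second date is earlier.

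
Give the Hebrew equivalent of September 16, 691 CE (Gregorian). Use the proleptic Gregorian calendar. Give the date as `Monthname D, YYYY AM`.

Tishrei 14, 4452 AM

Julian Day Number of the source date = 1973701.
Converting JDN 1973701 to the Hebrew calendar gives 14 Tishrei 4452 AM.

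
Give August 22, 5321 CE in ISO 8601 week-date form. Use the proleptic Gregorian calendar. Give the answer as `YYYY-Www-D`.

5321-W34-5

The weekday is Friday (ISO weekday 5).
That Friday belongs to ISO week 34 of ISO year 5321.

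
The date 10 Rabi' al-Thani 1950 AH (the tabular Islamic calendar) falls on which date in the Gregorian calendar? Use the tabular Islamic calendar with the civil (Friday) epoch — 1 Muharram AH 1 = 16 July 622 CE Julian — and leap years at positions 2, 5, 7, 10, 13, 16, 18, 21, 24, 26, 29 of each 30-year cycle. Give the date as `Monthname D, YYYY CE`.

October 12, 2513 CE

Both dates share Julian Day Number 2639199; in the Gregorian calendar that is 12 October 2513 CE.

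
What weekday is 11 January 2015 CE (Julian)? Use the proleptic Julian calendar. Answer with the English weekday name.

Saturday

Equivalently 24 January 2015 Gregorian, JDN 2457047.
2457047 ≡ 5 (mod 7); counting from Monday = 0 gives Saturday.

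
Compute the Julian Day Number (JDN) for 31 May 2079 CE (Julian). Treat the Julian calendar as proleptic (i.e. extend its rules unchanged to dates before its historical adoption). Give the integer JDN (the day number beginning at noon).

2480563

Equivalently 13 June 2079 (Gregorian).
JDN 2299161 is 15 October 1582 CE (Gregorian); the target day is +181402 days from there, so JDN = 2480563.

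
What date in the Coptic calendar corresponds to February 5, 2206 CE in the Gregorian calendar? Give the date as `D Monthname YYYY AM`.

26 Tobi 1922 AM

Julian Day Number of the source date = 2526820.
Converting JDN 2526820 to the Coptic calendar gives 26 Tobi 1922 AM.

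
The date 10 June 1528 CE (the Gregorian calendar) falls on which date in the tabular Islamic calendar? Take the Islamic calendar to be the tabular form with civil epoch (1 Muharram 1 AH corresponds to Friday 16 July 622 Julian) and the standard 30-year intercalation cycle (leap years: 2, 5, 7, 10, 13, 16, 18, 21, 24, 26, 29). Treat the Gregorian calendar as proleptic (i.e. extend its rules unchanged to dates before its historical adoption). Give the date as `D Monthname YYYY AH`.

12 Ramadan 934 AH

Julian Day Number of the source date = 2279311.
Converting JDN 2279311 to the tabular Islamic calendar gives 12 Ramadan 934 AH.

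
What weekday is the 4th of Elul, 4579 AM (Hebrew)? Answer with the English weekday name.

Monday

In the proleptic Gregorian calendar this is 2 September 819 (JDN 2020438).
JDN 2020438 mod 7 = 0, and JDN 0 was a Monday, so this is a Monday.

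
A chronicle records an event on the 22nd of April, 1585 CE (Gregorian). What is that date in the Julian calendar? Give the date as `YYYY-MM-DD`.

1585-04-12

At this point the Julian calendar is 10 days behind the Gregorian.
22 April 1585 Gregorian − 10 days → 12 April 1585 Julian.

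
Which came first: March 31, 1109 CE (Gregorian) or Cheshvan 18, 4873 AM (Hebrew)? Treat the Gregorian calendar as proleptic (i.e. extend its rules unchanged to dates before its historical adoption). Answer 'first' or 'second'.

The two dates have Julian Day Numbers 2126203 and 2127529 respectively.
Since 2126203 < 2127529, the first date comes first.

first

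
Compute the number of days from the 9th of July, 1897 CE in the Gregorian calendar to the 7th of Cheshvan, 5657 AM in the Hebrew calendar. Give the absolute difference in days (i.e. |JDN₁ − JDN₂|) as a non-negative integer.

JDN of the first date = 2414115.
JDN of the second date = 2413847.
|2413847 − 2414115| = 268.

268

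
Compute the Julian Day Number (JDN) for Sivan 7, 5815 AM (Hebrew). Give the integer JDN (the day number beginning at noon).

2471787

In the Gregorian calendar the same day is 3 June 2055.
JDN 2451545 is 1 January 2000 CE (Gregorian); the target day is +20242 days from there, so JDN = 2471787.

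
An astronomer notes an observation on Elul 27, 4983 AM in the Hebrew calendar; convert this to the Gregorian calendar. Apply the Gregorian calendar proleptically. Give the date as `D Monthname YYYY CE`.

1 September 1223 CE

Both dates share Julian Day Number 2167995; in the Gregorian calendar that is 1 September 1223 CE.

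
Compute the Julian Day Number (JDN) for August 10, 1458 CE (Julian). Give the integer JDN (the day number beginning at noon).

2253814

Equivalently 19 August 1458 (proleptic Gregorian).
JDN 2451545 is 1 January 2000 CE (Gregorian); the target day is −197731 days from there, so JDN = 2253814.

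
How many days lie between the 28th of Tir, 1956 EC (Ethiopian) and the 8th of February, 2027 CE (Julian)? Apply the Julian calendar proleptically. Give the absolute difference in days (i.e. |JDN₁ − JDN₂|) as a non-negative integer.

23026

First date → JDN 2438432; second date → JDN 2461458.
The interval is |2438432 − 2461458| = 23026 days.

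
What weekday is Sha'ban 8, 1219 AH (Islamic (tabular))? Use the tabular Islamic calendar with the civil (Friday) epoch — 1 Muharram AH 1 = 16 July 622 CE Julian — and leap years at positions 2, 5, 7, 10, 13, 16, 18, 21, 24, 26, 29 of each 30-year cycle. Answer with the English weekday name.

Equivalently 12 November 1804 Gregorian, JDN 2380273.
Since JDN mod 7 = 0 (0 = Monday), the day is Monday.

Monday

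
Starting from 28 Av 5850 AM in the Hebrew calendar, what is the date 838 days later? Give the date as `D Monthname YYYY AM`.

10 Kislev 5853 AM

Counting 838 days forward from JDN 2484653 reaches JDN 2485491, which is 10 Kislev 5853 AM.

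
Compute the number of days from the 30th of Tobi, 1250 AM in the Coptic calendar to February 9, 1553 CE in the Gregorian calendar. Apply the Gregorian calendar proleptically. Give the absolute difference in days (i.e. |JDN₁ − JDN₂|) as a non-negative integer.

First date → JDN 2281376; second date → JDN 2288321.
The interval is |2281376 − 2288321| = 6945 days.

6945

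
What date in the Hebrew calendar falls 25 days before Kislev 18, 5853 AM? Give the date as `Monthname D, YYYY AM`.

Cheshvan 22, 5853 AM

The starting date is JDN 2485499; 2485499 − 25 = 2485474.
JDN 2485474 corresponds to Cheshvan 22, 5853 AM.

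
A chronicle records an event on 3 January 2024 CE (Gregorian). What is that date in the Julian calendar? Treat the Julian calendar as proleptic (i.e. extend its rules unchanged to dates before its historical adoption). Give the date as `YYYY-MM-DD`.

2023-12-21

For dates in this range the Gregorian date is 13 days ahead of the Julian.
3 January 2024 Gregorian − 13 days → 21 December 2023 Julian.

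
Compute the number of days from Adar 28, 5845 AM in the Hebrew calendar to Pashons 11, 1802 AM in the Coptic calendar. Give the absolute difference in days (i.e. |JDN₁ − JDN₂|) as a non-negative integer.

420

JDN of the first date = 2482675.
JDN of the second date = 2483095.
|2483095 − 2482675| = 420.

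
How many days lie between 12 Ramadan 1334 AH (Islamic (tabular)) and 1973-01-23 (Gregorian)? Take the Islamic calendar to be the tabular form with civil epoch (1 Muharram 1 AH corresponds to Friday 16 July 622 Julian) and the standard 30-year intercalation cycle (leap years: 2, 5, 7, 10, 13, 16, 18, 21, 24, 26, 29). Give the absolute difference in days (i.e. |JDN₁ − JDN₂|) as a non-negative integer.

20648

First date → JDN 2421058; second date → JDN 2441706.
The interval is |2421058 − 2441706| = 20648 days.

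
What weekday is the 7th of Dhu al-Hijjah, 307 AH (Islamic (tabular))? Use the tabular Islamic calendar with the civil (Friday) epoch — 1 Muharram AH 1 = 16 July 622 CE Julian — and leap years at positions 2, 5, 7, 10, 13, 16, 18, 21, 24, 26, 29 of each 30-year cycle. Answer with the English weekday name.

Equivalently 4 May 920 Gregorian, JDN 2057207.
JDN 2057207 mod 7 = 5, and JDN 0 was a Monday, so this is a Saturday.

Saturday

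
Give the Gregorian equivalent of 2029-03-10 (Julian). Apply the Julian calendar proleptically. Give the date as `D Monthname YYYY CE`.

For dates in this range the Gregorian date is 13 days ahead of the Julian.
10 March 2029 Julian + 13 days → 23 March 2029 Gregorian.

23 March 2029 CE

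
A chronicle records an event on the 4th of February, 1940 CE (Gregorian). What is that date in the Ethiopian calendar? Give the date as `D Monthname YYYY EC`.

26 Tir 1932 EC

Julian Day Number of the source date = 2429664.
Converting JDN 2429664 to the Ethiopian calendar gives 26 Tir 1932 EC.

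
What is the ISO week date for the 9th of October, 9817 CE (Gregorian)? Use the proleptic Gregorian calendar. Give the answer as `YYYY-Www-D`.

9817-W41-4

The weekday is Thursday (ISO weekday 4).
That Thursday belongs to ISO week 41 of ISO year 9817.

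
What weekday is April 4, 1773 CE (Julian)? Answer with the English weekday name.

Thursday

Equivalently 15 April 1773 Gregorian, JDN 2368740.
2368740 ≡ 3 (mod 7); counting from Monday = 0 gives Thursday.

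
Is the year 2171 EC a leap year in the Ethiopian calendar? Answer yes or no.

2171 mod 4 = 3; in the Ethiopian calendar a year is leap when year mod 4 = 3, so it is a leap year.

yes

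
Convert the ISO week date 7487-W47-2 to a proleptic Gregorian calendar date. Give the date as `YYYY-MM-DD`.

ISO week 1 of 7487 is the week containing the first Thursday of 7487.
Week 47, day 2 (Tuesday) lands on 7487-11-22.

7487-11-22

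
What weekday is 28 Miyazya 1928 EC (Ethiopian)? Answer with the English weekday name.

This is JDN 2428295 (6 May 1936 Gregorian).
2428295 ≡ 2 (mod 7); counting from Monday = 0 gives Wednesday.

Wednesday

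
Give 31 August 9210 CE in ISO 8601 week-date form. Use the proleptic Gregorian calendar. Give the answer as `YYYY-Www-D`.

9210-W35-2

The weekday is Tuesday (ISO weekday 2).
That Tuesday belongs to ISO week 35 of ISO year 9210.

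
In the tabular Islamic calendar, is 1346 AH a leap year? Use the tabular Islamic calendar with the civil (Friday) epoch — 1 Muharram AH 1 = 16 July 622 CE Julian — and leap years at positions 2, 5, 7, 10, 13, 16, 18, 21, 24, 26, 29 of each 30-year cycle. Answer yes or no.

Year 1346 AH is year 26 of its 30-year cycle; leap positions are 2, 5, 7, 10, 13, 16, 18, 21, 24, 26, 29, so it is a leap year (355 days).

yes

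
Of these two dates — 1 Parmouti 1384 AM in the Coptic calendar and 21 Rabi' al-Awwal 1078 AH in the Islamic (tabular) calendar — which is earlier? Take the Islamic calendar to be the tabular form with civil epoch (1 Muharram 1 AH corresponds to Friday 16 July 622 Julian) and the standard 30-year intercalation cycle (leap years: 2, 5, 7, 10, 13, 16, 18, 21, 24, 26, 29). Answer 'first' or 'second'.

First date → JDN 2330381; second date → JDN 2330172.
JDN 2330172 < JDN 2330381, so the second date is earlier.

second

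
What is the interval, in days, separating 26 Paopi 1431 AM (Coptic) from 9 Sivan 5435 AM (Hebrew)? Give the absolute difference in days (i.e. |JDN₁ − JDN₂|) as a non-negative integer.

JDN of the first date = 2347392.
JDN of the second date = 2332995.
|2332995 − 2347392| = 14397.

14397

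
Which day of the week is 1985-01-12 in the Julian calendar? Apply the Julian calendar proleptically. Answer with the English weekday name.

Friday

In the Gregorian calendar this is 25 January 1985 (JDN 2446091).
Since JDN mod 7 = 4 (0 = Monday), the day is Friday.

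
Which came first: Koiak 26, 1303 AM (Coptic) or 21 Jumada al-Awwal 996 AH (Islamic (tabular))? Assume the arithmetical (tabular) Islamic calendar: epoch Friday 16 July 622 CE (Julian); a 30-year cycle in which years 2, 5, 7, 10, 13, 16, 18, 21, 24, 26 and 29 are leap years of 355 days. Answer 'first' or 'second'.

Converting both to JDN: 2300700 vs 2301173; the smaller is the first.

first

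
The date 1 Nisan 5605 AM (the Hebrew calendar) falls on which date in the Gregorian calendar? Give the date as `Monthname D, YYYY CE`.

April 8, 1845 CE

Both dates share Julian Day Number 2395030; in the Gregorian calendar that is 8 April 1845 CE.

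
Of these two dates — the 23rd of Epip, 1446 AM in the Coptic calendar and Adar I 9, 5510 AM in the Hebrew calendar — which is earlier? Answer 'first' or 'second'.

first

First date → JDN 2353138; second date → JDN 2360280.
JDN 2353138 < JDN 2360280, so the first date is earlier.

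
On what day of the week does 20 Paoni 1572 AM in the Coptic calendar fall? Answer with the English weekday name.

Thursday

In the Gregorian calendar this is 26 June 1856 (JDN 2399127).
2399127 ≡ 3 (mod 7); counting from Monday = 0 gives Thursday.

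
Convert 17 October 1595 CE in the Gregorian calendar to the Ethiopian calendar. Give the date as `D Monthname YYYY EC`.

Both dates share Julian Day Number 2303911; in the Ethiopian calendar that is 9 Tikimt 1588 EC.

9 Tikimt 1588 EC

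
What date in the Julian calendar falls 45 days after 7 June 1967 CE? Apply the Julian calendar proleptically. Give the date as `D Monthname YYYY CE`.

Counting 45 days forward from JDN 2439662 reaches JDN 2439707, which is 22 July 1967 CE.

22 July 1967 CE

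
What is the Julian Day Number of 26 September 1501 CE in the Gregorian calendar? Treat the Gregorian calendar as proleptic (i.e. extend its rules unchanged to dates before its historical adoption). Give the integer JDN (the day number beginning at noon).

2269557

JDN 2299161 is 15 October 1582 CE (Gregorian); the target day is −29604 days from there, so JDN = 2269557.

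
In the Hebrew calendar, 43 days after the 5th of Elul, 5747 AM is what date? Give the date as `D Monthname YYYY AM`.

19 Tishrei 5748 AM

JDN of the 5th of Elul, 5747 AM = 2447038.
2447038 + 43 = 2447081.
JDN 2447081 in the Hebrew calendar is 19 Tishrei 5748 AM.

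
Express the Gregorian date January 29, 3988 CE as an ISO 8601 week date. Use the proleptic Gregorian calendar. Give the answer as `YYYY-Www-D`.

3988-W04-5

The weekday is Friday (ISO weekday 5).
That Friday belongs to ISO week 4 of ISO year 3988.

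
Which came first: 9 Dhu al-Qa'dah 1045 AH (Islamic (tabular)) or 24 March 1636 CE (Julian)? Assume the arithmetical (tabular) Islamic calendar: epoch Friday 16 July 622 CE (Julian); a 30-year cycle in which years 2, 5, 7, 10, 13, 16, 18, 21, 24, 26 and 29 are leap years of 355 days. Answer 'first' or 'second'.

second

First date → JDN 2318702; second date → JDN 2318690.
JDN 2318690 < JDN 2318702, so the second date is earlier.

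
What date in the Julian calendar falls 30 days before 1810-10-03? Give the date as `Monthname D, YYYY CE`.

JDN of 1810-10-03 = 2382436.
2382436 − 30 = 2382406.
JDN 2382406 in the Julian calendar is September 3, 1810 CE.

September 3, 1810 CE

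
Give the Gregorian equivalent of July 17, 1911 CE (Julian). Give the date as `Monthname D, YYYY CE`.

The Julian–Gregorian offset here is 13 days (Julian trailing).
17 July 1911 Julian + 13 days → 30 July 1911 Gregorian.

July 30, 1911 CE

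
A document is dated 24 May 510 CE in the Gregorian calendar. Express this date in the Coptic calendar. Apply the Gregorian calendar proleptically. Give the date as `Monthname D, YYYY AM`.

Both dates share Julian Day Number 1907477; in the Coptic calendar that is 27 Pashons 226 AM.

Pashons 27, 226 AM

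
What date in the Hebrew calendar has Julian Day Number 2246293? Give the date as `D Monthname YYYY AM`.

JDN 2246293 is 15 January 1438 in the proleptic Gregorian calendar.
In the Hebrew calendar that day is 10 Shevat 5198 AM.

10 Shevat 5198 AM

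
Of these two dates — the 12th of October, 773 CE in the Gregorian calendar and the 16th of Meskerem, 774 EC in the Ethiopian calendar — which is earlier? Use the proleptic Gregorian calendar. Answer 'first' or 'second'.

first

The two dates have Julian Day Numbers 2003677 and 2006574 respectively.
Since 2003677 < 2006574, the first date comes first.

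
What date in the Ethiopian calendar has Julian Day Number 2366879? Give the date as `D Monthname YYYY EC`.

4 Megabit 1760 EC

JDN 2366879 is 11 March 1768 in the Gregorian calendar.
In the Ethiopian calendar that day is 4 Megabit 1760 EC.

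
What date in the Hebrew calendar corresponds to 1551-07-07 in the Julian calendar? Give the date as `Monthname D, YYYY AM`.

Julian Day Number of the source date = 2287748.
Converting JDN 2287748 to the Hebrew calendar gives 4 Av 5311 AM.

Av 4, 5311 AM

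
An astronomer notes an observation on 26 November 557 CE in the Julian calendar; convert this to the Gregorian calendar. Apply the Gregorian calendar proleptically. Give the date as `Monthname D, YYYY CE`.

November 28, 557 CE

The Julian–Gregorian offset here is 2 days (Julian trailing).
26 November 557 Julian + 2 days → 28 November 557 Gregorian.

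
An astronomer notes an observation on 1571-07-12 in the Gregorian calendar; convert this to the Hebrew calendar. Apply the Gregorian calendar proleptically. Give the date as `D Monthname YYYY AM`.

Julian Day Number of the source date = 2295048.
Converting JDN 2295048 to the Hebrew calendar gives 9 Tammuz 5331 AM.

9 Tammuz 5331 AM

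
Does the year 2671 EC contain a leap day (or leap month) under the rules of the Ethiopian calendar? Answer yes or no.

yes

2671 mod 4 = 3; in the Ethiopian calendar a year is leap when year mod 4 = 3, so it is a leap year.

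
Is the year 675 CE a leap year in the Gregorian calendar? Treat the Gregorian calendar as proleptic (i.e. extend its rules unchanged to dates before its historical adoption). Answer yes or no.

no

675 is not divisible by 4, so it is a common year.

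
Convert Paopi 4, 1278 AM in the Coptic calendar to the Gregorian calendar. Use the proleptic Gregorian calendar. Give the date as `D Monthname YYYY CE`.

11 October 1561 CE

Both dates share Julian Day Number 2291487; in the Gregorian calendar that is 11 October 1561 CE.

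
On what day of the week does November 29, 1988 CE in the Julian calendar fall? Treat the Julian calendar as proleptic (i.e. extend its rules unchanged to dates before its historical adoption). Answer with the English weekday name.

Equivalently 12 December 1988 Gregorian, JDN 2447508.
JDN 2447508 mod 7 = 0, and JDN 0 was a Monday, so this is a Monday.

Monday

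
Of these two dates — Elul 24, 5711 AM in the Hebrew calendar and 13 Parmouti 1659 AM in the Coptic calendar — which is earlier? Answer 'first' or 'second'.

second

Converting both to JDN: 2433915 vs 2430836; the smaller is the second.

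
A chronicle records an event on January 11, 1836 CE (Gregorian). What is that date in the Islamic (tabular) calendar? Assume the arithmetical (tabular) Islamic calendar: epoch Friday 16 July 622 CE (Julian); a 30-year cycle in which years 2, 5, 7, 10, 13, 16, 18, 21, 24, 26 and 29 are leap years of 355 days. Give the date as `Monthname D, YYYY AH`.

Ramadan 22, 1251 AH

Julian Day Number of the source date = 2391655.
Converting JDN 2391655 to the tabular Islamic calendar gives 22 Ramadan 1251 AH.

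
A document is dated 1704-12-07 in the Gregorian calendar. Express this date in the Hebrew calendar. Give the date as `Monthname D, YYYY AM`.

Kislev 10, 5465 AM

Both dates share Julian Day Number 2343774; in the Hebrew calendar that is 10 Kislev 5465 AM.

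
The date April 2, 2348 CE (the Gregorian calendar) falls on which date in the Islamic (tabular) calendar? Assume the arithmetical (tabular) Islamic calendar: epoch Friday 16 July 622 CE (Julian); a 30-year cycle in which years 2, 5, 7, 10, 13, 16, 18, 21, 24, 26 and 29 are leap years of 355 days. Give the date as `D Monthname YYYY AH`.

2 Ramadan 1779 AH

Both dates share Julian Day Number 2578741; in the tabular Islamic calendar that is 2 Ramadan 1779 AH.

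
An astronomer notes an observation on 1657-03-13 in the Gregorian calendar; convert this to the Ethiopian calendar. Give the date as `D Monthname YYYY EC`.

Both dates share Julian Day Number 2326339; in the Ethiopian calendar that is 7 Megabit 1649 EC.

7 Megabit 1649 EC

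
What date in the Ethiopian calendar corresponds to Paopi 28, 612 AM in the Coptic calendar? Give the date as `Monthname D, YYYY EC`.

The source date corresponds to 30 October 895 in the proleptic Gregorian calendar (JDN 2048255).
That day falls on 28 Tikimt 888 EC in the Ethiopian calendar.

Tikimt 28, 888 EC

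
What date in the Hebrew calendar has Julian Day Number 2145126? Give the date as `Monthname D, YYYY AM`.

JDN 2145126 is 20 January 1161 in the proleptic Gregorian calendar.
In the Hebrew calendar that day is Shevat 14, 4921 AM.

Shevat 14, 4921 AM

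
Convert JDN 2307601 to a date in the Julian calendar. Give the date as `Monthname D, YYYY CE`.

November 13, 1605 CE

The Gregorian equivalent of JDN 2307601 is 23 November 1605.
In the Julian calendar that day is November 13, 1605 CE.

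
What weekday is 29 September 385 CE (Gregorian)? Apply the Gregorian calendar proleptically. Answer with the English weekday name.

Sunday

JDN 1861950 mod 7 = 6, and JDN 0 was a Monday, so this is a Sunday.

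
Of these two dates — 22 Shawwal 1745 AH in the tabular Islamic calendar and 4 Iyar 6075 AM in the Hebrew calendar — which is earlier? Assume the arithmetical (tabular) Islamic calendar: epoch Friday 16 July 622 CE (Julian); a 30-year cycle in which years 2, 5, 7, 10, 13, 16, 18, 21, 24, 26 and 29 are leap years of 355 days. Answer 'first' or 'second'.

Converting both to JDN: 2566742 vs 2566724; the smaller is the second.

second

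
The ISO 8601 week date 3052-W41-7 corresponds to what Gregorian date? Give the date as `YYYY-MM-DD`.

3052-10-10

ISO week 1 of 3052 is the week containing the first Thursday of 3052.
Week 41, day 7 (Sunday) lands on 3052-10-10.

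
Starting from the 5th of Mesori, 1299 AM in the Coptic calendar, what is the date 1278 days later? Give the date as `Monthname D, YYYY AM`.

The starting date is JDN 2299458; 2299458 + 1278 = 2300736.
JDN 2300736 corresponds to Meshir 2, 1303 AM.

Meshir 2, 1303 AM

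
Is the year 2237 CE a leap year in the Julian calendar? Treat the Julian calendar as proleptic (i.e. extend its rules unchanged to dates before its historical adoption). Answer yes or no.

2237 mod 4 = 1, so it is a common year in the Julian calendar.

no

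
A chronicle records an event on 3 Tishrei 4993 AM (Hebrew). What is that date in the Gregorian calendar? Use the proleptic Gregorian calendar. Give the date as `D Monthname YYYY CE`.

Both dates share Julian Day Number 2171307; in the Gregorian calendar that is 25 September 1232 CE.

25 September 1232 CE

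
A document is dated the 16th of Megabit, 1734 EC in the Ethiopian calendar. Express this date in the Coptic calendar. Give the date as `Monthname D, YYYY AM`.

Paremhat 16, 1458 AM

Julian Day Number of the source date = 2357394.
Converting JDN 2357394 to the Coptic calendar gives 16 Paremhat 1458 AM.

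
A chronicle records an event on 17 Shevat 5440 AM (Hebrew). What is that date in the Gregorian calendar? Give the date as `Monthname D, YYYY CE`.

Julian Day Number of the source date = 2334685.
Converting JDN 2334685 to the Gregorian calendar gives 18 January 1680 CE.

January 18, 1680 CE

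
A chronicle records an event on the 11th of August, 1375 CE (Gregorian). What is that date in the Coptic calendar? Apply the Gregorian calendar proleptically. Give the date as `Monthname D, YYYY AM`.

Both dates share Julian Day Number 2223491; in the Coptic calendar that is 10 Mesori 1091 AM.

Mesori 10, 1091 AM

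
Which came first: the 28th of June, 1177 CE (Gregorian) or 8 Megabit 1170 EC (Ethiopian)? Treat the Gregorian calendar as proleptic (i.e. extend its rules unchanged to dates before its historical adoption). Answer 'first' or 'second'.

First date → JDN 2151129; second date → JDN 2151385.
JDN 2151129 < JDN 2151385, so the first date is earlier.

first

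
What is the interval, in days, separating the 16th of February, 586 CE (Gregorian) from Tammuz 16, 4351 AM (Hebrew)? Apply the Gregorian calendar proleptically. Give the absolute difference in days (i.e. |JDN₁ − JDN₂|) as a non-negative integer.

1975

First date → JDN 1935139; second date → JDN 1937114.
The interval is |1935139 − 1937114| = 1975 days.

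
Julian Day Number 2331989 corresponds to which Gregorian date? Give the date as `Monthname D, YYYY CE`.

August 31, 1672 CE

Counting from JDN 2299161 = 15 Oct 1582 gives an offset of 32828 days.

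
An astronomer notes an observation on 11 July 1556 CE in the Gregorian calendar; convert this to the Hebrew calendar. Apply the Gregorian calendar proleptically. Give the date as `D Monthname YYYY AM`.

23 Tammuz 5316 AM

Julian Day Number of the source date = 2289569.
Converting JDN 2289569 to the Hebrew calendar gives 23 Tammuz 5316 AM.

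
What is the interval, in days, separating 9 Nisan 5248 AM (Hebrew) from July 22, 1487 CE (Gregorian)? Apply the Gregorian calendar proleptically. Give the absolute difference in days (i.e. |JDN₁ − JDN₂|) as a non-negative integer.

JDN of the first date = 2264630.
JDN of the second date = 2264378.
|2264378 − 2264630| = 252.

252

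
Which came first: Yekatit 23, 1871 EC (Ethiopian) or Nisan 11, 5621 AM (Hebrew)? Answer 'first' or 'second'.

First date → JDN 2407410; second date → JDN 2400857.
JDN 2400857 < JDN 2407410, so the second date is earlier.

second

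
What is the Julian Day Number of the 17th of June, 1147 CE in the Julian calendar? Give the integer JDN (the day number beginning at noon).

2140167

In the proleptic Gregorian calendar the same day is 24 June 1147.
JDN 2400001 is 17 November 1858 CE (Gregorian), MJD 0; the target day is −259834 days from there, so JDN = 2140167.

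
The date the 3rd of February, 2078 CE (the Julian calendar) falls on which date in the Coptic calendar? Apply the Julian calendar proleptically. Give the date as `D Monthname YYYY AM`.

Julian Day Number of the source date = 2480081.
Converting JDN 2480081 to the Coptic calendar gives 9 Meshir 1794 AM.

9 Meshir 1794 AM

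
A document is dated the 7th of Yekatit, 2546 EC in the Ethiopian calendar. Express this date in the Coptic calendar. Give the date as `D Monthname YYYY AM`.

7 Meshir 2270 AM

Both dates share Julian Day Number 2653938; in the Coptic calendar that is 7 Meshir 2270 AM.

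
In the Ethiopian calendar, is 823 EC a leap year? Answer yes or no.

823 mod 4 = 3; in the Ethiopian calendar a year is leap when year mod 4 = 3, so it is a leap year.

yes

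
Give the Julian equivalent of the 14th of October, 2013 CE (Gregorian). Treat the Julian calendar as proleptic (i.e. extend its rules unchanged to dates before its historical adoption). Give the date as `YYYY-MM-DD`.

For dates in this range the Gregorian date is 13 days ahead of the Julian.
14 October 2013 Gregorian − 13 days → 1 October 2013 Julian.

2013-10-01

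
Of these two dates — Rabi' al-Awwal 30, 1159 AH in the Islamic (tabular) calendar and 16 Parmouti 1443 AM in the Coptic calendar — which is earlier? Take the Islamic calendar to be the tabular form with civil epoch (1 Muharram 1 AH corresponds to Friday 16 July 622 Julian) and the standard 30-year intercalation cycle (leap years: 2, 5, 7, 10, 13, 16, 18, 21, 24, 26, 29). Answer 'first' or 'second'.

second

First date → JDN 2358885; second date → JDN 2351945.
JDN 2351945 < JDN 2358885, so the second date is earlier.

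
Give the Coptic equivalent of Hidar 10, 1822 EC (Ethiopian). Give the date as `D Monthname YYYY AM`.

10 Hathor 1546 AM

Julian Day Number of the source date = 2389410.
Converting JDN 2389410 to the Coptic calendar gives 10 Hathor 1546 AM.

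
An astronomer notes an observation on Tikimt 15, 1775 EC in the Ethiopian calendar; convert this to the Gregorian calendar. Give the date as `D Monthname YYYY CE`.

Julian Day Number of the source date = 2372218.
Converting JDN 2372218 to the Gregorian calendar gives 23 October 1782 CE.

23 October 1782 CE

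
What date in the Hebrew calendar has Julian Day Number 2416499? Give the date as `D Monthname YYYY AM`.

2 Shevat 5664 AM

The Gregorian equivalent of JDN 2416499 is 19 January 1904.
In the Hebrew calendar that day is 2 Shevat 5664 AM.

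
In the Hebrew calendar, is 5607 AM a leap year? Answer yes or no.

Hebrew year 5607 is year 2 of its 19-year Metonic cycle; leap years are at positions 3, 6, 8, 11, 14, 17, 19, so it is a common year (12 months).

no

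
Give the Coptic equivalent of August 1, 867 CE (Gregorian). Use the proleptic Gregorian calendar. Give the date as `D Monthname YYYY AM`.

Julian Day Number of the source date = 2037938.
Converting JDN 2037938 to the Coptic calendar gives 4 Mesori 583 AM.

4 Mesori 583 AM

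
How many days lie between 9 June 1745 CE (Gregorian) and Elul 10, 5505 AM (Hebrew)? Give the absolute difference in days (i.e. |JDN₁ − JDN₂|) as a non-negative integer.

JDN of the first date = 2358568.
JDN of the second date = 2358658.
|2358658 − 2358568| = 90.

90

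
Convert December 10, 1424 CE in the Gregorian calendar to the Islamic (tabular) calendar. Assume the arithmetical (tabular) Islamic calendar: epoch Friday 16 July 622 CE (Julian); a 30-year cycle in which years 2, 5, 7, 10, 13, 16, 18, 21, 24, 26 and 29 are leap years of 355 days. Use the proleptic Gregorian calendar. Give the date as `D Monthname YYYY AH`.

Julian Day Number of the source date = 2241509.
Converting JDN 2241509 to the tabular Islamic calendar gives 9 Muharram 828 AH.

9 Muharram 828 AH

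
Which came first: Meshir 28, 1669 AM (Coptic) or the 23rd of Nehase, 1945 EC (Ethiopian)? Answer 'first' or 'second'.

first

The two dates have Julian Day Numbers 2434444 and 2434619 respectively.
Since 2434444 < 2434619, the first date comes first.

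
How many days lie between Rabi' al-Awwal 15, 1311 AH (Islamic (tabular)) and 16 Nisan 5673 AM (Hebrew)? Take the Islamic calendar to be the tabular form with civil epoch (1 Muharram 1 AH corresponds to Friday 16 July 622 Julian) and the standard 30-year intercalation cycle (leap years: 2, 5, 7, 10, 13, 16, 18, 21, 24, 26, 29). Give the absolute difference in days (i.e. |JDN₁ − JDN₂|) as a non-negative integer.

First date → JDN 2412733; second date → JDN 2419881.
The interval is |2412733 − 2419881| = 7148 days.

7148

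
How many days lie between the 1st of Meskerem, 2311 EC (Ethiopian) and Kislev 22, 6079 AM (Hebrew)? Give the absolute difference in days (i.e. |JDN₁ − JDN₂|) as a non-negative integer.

JDN of the first date = 2567948.
JDN of the second date = 2568041.
|2568041 − 2567948| = 93.

93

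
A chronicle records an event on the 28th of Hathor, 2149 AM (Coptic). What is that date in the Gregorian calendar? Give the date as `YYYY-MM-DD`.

Julian Day Number of the source date = 2609674.
Converting JDN 2609674 to the Gregorian calendar gives 10 December 2432 CE.

2432-12-10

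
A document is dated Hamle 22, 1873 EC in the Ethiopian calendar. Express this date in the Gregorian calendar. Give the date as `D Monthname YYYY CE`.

28 July 1881 CE

Both dates share Julian Day Number 2408290; in the Gregorian calendar that is 28 July 1881 CE.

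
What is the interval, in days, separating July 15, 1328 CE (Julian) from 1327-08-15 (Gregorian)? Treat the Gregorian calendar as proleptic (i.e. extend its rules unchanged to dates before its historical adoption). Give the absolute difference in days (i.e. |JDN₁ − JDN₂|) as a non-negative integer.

JDN of the first date = 2206306.
JDN of the second date = 2205963.
|2205963 − 2206306| = 343.

343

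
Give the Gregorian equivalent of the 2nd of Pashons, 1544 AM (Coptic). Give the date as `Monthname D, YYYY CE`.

May 9, 1828 CE

Julian Day Number of the source date = 2388852.
Converting JDN 2388852 to the Gregorian calendar gives 9 May 1828 CE.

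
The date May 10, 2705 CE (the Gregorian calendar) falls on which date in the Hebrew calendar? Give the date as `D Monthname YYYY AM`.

24 Iyar 6465 AM

Both dates share Julian Day Number 2709170; in the Hebrew calendar that is 24 Iyar 6465 AM.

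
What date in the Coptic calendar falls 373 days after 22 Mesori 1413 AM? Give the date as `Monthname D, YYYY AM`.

Counting 373 days forward from JDN 2341114 reaches JDN 2341487, which is Mesori 30, 1414 AM.

Mesori 30, 1414 AM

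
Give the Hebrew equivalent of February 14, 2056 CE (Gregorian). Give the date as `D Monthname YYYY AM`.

27 Shevat 5816 AM

Both dates share Julian Day Number 2472043; in the Hebrew calendar that is 27 Shevat 5816 AM.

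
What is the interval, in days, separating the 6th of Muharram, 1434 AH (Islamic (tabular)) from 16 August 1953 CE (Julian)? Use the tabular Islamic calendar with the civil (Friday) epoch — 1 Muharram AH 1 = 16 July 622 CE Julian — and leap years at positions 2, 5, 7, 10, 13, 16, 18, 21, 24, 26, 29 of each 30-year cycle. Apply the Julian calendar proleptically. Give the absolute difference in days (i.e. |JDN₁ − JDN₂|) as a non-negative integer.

JDN of the first date = 2456252.
JDN of the second date = 2434619.
|2434619 − 2456252| = 21633.

21633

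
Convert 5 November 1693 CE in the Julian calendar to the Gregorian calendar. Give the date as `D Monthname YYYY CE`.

15 November 1693 CE

The Julian–Gregorian offset here is 10 days (Julian trailing).
5 November 1693 Julian + 10 days → 15 November 1693 Gregorian.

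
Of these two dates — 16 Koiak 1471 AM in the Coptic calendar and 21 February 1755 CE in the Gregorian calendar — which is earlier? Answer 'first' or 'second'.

first

First date → JDN 2362052; second date → JDN 2362112.
JDN 2362052 < JDN 2362112, so the first date is earlier.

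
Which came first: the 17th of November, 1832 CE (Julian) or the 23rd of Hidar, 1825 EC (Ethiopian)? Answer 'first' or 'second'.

first

The two dates have Julian Day Numbers 2390517 and 2390519 respectively.
Since 2390517 < 2390519, the first date comes first.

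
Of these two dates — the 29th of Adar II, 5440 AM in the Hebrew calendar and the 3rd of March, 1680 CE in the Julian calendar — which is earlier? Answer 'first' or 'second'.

First date → JDN 2334757; second date → JDN 2334740.
JDN 2334740 < JDN 2334757, so the second date is earlier.

second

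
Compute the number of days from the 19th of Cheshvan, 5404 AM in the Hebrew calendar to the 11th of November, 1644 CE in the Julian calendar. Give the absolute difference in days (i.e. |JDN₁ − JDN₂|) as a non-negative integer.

386

First date → JDN 2321458; second date → JDN 2321844.
The interval is |2321458 − 2321844| = 386 days.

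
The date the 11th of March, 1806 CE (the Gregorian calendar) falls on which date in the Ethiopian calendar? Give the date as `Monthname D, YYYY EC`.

Both dates share Julian Day Number 2380757; in the Ethiopian calendar that is 3 Megabit 1798 EC.

Megabit 3, 1798 EC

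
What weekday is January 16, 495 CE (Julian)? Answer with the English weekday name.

Monday

Equivalently 17 January 495 Gregorian, JDN 1901872.
Since JDN mod 7 = 0 (0 = Monday), the day is Monday.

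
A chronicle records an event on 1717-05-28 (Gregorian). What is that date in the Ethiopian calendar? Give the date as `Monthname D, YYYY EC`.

Ginbot 22, 1709 EC

Both dates share Julian Day Number 2348329; in the Ethiopian calendar that is 22 Ginbot 1709 EC.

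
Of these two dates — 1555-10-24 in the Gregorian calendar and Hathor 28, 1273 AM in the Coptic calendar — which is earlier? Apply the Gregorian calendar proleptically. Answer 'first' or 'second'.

The two dates have Julian Day Numbers 2289308 and 2289715 respectively.
Since 2289308 < 2289715, the first date comes first.

first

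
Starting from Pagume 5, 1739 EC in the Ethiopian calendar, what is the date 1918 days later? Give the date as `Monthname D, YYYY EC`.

JDN of Pagume 5, 1739 EC = 2359389.
2359389 + 1918 = 2361307.
JDN 2361307 in the Ethiopian calendar is Tahsas 1, 1745 EC.

Tahsas 1, 1745 EC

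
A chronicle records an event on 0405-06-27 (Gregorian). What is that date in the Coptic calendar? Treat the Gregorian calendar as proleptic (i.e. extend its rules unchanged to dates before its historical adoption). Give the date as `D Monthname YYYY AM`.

2 Epip 121 AM

Both dates share Julian Day Number 1869161; in the Coptic calendar that is 2 Epip 121 AM.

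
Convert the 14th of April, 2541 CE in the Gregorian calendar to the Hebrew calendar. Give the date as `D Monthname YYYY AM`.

16 Nisan 6301 AM

Julian Day Number of the source date = 2649245.
Converting JDN 2649245 to the Hebrew calendar gives 16 Nisan 6301 AM.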